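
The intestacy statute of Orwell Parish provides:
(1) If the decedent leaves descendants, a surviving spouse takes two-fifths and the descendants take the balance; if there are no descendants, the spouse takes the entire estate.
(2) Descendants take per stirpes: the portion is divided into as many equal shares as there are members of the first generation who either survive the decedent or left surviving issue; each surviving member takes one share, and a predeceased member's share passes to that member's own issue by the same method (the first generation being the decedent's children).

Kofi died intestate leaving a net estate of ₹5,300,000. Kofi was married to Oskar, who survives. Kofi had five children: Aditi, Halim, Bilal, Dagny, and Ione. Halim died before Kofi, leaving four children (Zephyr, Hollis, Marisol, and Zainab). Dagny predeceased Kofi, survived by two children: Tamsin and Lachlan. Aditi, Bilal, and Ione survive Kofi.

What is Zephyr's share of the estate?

Zephyr receives ₹159,000.

Oskar takes two-fifths of ₹5,300,000 = ₹2,120,000. The remaining ₹3,180,000 passes to the descendants.
The descendants' portion (₹3,180,000) is divided into 5 shares of ₹636,000: Aditi, Bilal, and Ione each take ₹636,000; Halim's ₹636,000 share passes to Halim's issue; Dagny's ₹636,000 share passes to Dagny's issue.
Halim's share (₹636,000) is divided into 4 shares of ₹159,000: Zephyr, Hollis, Marisol, and Zainab each take ₹159,000.
Dagny's share (₹636,000) is divided into 2 shares of ₹318,000: Tamsin and Lachlan each take ₹318,000.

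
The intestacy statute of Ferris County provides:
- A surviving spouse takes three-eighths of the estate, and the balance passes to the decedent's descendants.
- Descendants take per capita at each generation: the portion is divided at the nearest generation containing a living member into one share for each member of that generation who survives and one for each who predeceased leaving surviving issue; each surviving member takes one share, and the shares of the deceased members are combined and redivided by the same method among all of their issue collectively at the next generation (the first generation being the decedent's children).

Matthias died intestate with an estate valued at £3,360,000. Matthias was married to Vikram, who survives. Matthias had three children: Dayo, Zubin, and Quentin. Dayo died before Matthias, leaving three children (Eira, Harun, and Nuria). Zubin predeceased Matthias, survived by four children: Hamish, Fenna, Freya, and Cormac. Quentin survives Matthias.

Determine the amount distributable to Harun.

Vikram takes three-eighths of £3,360,000 = £1,260,000. The remaining £2,100,000 passes to the descendants.
The descendants' portion (£2,100,000) is divided at the children's generation into 3 shares of £700,000. Quentin takes £700,000. The 2 shares of the deceased (Dayo and Zubin) are combined into a pool of £1,400,000.
That pool (£1,400,000) is divided at the grandchildren's generation equally among Eira, Harun, Nuria, Hamish, Fenna, Freya, and Cormac: £200,000 each.

Harun receives £200,000.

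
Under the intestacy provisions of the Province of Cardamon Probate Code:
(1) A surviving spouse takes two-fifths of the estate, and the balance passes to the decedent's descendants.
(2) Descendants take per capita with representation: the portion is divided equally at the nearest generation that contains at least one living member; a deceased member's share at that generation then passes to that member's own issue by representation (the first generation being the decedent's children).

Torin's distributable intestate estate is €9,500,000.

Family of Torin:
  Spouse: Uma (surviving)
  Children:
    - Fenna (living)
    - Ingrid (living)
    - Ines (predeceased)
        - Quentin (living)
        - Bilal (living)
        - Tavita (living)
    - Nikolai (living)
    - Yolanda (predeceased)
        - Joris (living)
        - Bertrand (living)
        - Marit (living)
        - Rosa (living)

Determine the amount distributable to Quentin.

Quentin receives €380,000.

Uma takes two-fifths of €9,500,000 = €3,800,000. The remaining €5,700,000 passes to the descendants.
The descendants' portion (€5,700,000) is divided into 5 shares of €1,140,000: Fenna, Ingrid, and Nikolai each take €1,140,000; Ines's €1,140,000 share passes to Ines's issue; Yolanda's €1,140,000 share passes to Yolanda's issue.
Ines's share (€1,140,000) is divided into 3 shares of €380,000: Quentin, Bilal, and Tavita each take €380,000.
Yolanda's share (€1,140,000) is divided into 4 shares of €285,000: Joris, Bertrand, Marit, and Rosa each take €285,000.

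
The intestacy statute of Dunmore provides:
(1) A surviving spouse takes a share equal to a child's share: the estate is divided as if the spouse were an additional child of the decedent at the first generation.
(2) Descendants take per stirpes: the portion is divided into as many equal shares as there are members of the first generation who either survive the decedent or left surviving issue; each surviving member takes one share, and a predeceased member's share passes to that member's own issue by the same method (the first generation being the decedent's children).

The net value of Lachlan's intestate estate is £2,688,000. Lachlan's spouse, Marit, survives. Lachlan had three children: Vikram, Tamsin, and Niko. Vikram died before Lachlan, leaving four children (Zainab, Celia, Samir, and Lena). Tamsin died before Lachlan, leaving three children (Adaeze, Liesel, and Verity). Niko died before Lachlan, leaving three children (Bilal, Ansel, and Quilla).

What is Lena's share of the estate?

Lena receives £168,000.

The spouse counts as an additional share at the children's level, so there are 4 primary shares of £672,000. Marit takes one such share (£672,000).
The children's combined portion (£2,016,000) is divided into 3 shares of £672,000: Vikram's £672,000 share passes to Vikram's issue; Tamsin's £672,000 share passes to Tamsin's issue; Niko's £672,000 share passes to Niko's issue.
Vikram's share (£672,000) is divided into 4 shares of £168,000: Zainab, Celia, Samir, and Lena each take £168,000.
Tamsin's share (£672,000) is divided into 3 shares of £224,000: Adaeze, Liesel, and Verity each take £224,000.
Niko's share (£672,000) is divided into 3 shares of £224,000: Bilal, Ansel, and Quilla each take £224,000.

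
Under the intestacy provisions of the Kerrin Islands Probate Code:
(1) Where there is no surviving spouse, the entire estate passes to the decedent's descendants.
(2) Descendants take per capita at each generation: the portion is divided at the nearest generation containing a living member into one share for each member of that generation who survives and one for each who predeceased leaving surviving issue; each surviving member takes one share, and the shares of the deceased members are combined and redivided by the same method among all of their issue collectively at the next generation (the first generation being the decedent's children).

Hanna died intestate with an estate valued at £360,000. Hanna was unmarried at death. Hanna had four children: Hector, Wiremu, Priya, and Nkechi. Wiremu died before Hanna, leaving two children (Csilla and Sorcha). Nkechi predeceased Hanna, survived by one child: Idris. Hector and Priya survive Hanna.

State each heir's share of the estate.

The entire £360,000 passes to the descendants.
That amount (£360,000) is divided at the children's generation into 4 shares of £90,000. Hector and Priya each take £90,000. The 2 shares of the deceased (Wiremu and Nkechi) are combined into a pool of £180,000.
That pool (£180,000) is divided at the grandchildren's generation equally among Csilla, Sorcha, and Idris: £60,000 each.

Hector: £90,000; Csilla: £60,000; Sorcha: £60,000; Priya: £90,000; Idris: £60,000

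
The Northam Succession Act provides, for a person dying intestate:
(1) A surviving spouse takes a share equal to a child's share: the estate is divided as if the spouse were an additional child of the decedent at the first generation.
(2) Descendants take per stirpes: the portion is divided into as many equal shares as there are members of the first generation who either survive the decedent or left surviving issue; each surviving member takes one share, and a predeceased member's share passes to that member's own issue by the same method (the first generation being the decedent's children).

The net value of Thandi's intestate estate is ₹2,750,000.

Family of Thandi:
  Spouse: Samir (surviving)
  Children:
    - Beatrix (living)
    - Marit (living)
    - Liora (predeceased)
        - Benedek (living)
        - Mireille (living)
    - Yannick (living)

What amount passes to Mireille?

The spouse counts as an additional share at the children's level, so there are 5 primary shares of ₹550,000. Samir takes one such share (₹550,000).
The children's combined portion (₹2,200,000) is divided into 4 shares of ₹550,000: Beatrix, Marit, and Yannick each take ₹550,000; Liora's ₹550,000 share passes to Liora's issue.
Liora's share (₹550,000) is divided into 2 shares of ₹275,000: Benedek and Mireille each take ₹275,000.

Mireille receives ₹275,000.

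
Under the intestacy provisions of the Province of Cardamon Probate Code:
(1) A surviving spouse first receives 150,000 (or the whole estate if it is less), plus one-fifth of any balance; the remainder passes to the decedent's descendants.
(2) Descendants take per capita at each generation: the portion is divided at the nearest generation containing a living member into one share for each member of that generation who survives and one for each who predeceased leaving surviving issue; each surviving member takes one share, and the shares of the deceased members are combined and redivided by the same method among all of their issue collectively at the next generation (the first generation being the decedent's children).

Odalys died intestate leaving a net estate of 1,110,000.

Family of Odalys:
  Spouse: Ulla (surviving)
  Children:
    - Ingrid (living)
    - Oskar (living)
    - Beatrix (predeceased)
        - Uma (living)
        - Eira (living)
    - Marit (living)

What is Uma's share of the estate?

Ulla first takes 150,000, leaving a balance of 960,000. Ulla then takes one-fifth of the balance (192,000), for a total of 342,000. The remaining 768,000 passes to the descendants.
The descendants' portion (768,000) is divided at the children's generation into 4 shares of 192,000. Ingrid, Oskar, and Marit each take 192,000. The remaining share for the deceased Beatrix (192,000) is carried to the next generation.
That pool (192,000) is divided at the grandchildren's generation equally among Uma and Eira: 96,000 each.

Uma receives 96,000.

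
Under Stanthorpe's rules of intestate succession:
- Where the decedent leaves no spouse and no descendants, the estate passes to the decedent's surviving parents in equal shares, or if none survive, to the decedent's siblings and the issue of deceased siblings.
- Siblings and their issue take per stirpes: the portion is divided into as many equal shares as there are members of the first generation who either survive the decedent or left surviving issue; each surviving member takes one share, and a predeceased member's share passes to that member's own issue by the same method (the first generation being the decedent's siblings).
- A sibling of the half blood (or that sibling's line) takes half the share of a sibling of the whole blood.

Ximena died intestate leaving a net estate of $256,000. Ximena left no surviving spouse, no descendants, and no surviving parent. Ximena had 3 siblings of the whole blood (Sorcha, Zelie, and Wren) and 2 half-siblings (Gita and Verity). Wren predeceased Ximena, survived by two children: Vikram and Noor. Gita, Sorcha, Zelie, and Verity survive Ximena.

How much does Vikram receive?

The entire $256,000 passes to the siblings and their issue.
Counting each half-blood sibling's line as half a unit, there are 4 units in $256,000, so one unit is $64,000. Whole-blood lines (Sorcha, Zelie, and Wren) take $64,000 each; half-blood lines (Gita and Verity) take $32,000 each.
Wren's share ($64,000) is divided into 2 shares of $32,000: Vikram and Noor each take $32,000.

Vikram receives $32,000.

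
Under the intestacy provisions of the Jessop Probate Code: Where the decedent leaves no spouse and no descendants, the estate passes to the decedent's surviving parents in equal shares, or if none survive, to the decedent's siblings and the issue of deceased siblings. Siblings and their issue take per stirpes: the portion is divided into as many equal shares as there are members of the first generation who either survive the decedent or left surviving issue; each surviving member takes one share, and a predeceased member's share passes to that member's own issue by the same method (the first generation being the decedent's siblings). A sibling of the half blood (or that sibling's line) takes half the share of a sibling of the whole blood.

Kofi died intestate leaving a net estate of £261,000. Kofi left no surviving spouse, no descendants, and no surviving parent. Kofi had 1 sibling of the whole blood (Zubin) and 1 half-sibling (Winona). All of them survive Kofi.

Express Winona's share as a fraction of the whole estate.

The entire £261,000 passes to the siblings and their issue.
Counting each half-blood sibling's line as half a unit, there are 3/2 units in £261,000, so one unit is £174,000. Whole-blood lines (Zubin) take £174,000 each; half-blood lines (Winona) take £87,000 each.

Winona receives 1/3 of the estate.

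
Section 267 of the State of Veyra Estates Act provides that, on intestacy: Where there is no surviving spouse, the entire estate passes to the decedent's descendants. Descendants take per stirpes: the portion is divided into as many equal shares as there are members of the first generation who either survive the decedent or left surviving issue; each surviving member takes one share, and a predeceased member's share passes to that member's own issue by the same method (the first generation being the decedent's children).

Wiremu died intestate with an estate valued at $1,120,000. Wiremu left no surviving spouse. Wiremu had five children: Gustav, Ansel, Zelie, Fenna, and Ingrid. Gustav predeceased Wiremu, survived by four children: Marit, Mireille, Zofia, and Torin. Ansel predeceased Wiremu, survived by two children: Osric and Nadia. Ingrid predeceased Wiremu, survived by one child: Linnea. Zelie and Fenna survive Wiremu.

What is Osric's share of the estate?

The entire $1,120,000 passes to the descendants.
That amount ($1,120,000) is divided into 5 shares of $224,000: Zelie and Fenna each take $224,000; Gustav's $224,000 share passes to Gustav's issue; Ansel's $224,000 share passes to Ansel's issue; Ingrid's $224,000 share passes to Ingrid's issue.
Gustav's share ($224,000) is divided into 4 shares of $56,000: Marit, Mireille, Zofia, and Torin each take $56,000.
Ansel's share ($224,000) is divided into 2 shares of $112,000: Osric and Nadia each take $112,000.
Ingrid's share ($224,000) passes entirely to Linnea.

Osric receives $112,000.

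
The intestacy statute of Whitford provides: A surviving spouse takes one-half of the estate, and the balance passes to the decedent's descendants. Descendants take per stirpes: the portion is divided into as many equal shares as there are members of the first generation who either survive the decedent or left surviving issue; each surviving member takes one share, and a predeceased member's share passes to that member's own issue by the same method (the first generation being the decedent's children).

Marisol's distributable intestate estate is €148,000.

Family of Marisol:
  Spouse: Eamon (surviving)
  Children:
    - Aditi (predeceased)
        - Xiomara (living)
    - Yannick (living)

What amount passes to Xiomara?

Xiomara receives €37,000.

Eamon takes one-half of €148,000 = €74,000. The remaining €74,000 passes to the descendants.
The descendants' portion (€74,000) is divided into 2 shares of €37,000: Yannick takes €37,000; Aditi's €37,000 share passes to Aditi's issue.
Aditi's share (€37,000) passes entirely to Xiomara.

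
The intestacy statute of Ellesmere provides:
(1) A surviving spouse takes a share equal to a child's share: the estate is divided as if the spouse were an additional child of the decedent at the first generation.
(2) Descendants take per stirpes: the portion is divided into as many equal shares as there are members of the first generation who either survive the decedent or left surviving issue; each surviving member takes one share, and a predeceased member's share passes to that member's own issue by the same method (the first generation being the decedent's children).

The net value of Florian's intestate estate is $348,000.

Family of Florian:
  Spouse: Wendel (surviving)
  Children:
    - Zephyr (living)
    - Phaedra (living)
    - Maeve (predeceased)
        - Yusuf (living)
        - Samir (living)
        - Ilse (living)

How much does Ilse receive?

The spouse counts as an additional share at the children's level, so there are 4 primary shares of $87,000. Wendel takes one such share ($87,000).
The children's combined portion ($261,000) is divided into 3 shares of $87,000: Zephyr and Phaedra each take $87,000; Maeve's $87,000 share passes to Maeve's issue.
Maeve's share ($87,000) is divided into 3 shares of $29,000: Yusuf, Samir, and Ilse each take $29,000.

Ilse receives $29,000.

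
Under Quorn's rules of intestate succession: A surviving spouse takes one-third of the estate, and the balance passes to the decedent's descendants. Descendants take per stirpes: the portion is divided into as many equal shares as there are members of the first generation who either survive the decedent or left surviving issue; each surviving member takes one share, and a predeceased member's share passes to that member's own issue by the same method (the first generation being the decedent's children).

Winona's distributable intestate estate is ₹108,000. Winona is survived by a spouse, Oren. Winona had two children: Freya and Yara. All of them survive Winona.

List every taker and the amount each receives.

Oren: ₹36,000; Freya: ₹36,000; Yara: ₹36,000

Oren takes one-third of ₹108,000 = ₹36,000. The remaining ₹72,000 passes to the descendants.
The descendants' portion (₹72,000) is divided into 2 shares of ₹36,000: Freya and Yara each take ₹36,000.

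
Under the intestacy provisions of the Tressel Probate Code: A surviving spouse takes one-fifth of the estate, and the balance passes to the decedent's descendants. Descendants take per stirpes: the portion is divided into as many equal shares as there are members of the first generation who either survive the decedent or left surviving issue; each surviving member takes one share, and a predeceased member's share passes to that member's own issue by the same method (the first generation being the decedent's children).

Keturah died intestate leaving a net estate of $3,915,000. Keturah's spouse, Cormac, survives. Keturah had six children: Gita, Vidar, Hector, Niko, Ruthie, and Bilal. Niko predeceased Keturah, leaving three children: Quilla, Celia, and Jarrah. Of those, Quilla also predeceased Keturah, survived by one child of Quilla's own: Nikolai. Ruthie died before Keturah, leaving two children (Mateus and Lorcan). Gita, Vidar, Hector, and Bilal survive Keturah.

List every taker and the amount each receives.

Cormac: $783,000; Gita: $522,000; Vidar: $522,000; Hector: $522,000; Nikolai: $174,000; Celia: $174,000; Jarrah: $174,000; Mateus: $261,000; Lorcan: $261,000; Bilal: $522,000

Cormac takes one-fifth of $3,915,000 = $783,000. The remaining $3,132,000 passes to the descendants.
The descendants' portion ($3,132,000) is divided into 6 shares of $522,000: Gita, Vidar, Hector, and Bilal each take $522,000; Niko's $522,000 share passes to Niko's issue; Ruthie's $522,000 share passes to Ruthie's issue.
Niko's share ($522,000) is divided into 3 shares of $174,000: Celia and Jarrah each take $174,000; Quilla's $174,000 share passes to Quilla's issue.
Quilla's share ($174,000) passes entirely to Nikolai.
Ruthie's share ($522,000) is divided into 2 shares of $261,000: Mateus and Lorcan each take $261,000.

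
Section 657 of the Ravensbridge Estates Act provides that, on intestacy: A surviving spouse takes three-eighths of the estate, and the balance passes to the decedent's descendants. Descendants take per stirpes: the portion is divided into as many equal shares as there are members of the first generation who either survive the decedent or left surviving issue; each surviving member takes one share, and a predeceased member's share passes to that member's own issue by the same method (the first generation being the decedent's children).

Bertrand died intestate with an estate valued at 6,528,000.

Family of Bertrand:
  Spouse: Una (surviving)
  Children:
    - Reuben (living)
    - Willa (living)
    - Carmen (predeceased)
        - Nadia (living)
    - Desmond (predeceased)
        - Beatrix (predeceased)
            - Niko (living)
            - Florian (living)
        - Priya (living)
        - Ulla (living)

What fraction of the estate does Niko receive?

Niko receives 5/192 of the estate.

Una takes three-eighths of 6,528,000 = 2,448,000. The remaining 4,080,000 passes to the descendants.
The descendants' portion (4,080,000) is divided into 4 shares of 1,020,000: Reuben and Willa each take 1,020,000; Carmen's 1,020,000 share passes to Carmen's issue; Desmond's 1,020,000 share passes to Desmond's issue.
Carmen's share (1,020,000) passes entirely to Nadia.
Desmond's share (1,020,000) is divided into 3 shares of 340,000: Priya and Ulla each take 340,000; Beatrix's 340,000 share passes to Beatrix's issue.
Beatrix's share (340,000) is divided into 2 shares of 170,000: Niko and Florian each take 170,000.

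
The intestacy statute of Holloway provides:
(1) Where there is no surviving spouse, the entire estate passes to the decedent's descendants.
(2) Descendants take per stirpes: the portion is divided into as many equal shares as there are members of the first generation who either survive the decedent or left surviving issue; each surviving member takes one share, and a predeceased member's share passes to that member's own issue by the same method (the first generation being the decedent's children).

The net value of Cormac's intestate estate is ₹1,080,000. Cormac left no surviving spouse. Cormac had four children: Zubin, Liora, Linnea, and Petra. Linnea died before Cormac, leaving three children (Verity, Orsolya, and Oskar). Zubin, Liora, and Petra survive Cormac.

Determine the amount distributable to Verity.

Verity receives ₹90,000.

The entire ₹1,080,000 passes to the descendants.
That amount (₹1,080,000) is divided into 4 shares of ₹270,000: Zubin, Liora, and Petra each take ₹270,000; Linnea's ₹270,000 share passes to Linnea's issue.
Linnea's share (₹270,000) is divided into 3 shares of ₹90,000: Verity, Orsolya, and Oskar each take ₹90,000.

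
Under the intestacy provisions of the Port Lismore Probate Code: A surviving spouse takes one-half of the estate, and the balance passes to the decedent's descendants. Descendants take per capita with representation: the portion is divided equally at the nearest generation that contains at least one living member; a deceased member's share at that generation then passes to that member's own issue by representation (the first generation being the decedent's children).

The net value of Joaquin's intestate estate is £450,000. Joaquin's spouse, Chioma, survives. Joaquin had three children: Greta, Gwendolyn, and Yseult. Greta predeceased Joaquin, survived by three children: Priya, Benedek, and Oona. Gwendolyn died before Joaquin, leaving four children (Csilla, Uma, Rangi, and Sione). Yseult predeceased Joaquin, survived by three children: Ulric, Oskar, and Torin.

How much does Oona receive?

Chioma takes one-half of £450,000 = £225,000. The remaining £225,000 passes to the descendants.
No child survives, so the initial division is made at the grandchildren's generation.
The descendants' portion (£225,000) is divided into 10 shares of £22,500: Priya, Benedek, Oona, Csilla, Uma, Rangi, Sione, Ulric, Oskar, and Torin each take £22,500.

Oona receives £22,500.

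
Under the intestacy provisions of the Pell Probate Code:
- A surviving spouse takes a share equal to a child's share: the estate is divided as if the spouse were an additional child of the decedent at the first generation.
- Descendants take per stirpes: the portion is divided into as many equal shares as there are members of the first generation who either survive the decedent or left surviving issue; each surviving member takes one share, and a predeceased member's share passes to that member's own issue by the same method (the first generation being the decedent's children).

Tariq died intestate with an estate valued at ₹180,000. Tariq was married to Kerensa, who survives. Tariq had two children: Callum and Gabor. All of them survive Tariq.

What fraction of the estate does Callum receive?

Callum receives 1/3 of the estate.

The spouse counts as an additional share at the children's level, so there are 3 primary shares of ₹60,000. Kerensa takes one such share (₹60,000).
The children's combined portion (₹120,000) is divided into 2 shares of ₹60,000: Callum and Gabor each take ₹60,000.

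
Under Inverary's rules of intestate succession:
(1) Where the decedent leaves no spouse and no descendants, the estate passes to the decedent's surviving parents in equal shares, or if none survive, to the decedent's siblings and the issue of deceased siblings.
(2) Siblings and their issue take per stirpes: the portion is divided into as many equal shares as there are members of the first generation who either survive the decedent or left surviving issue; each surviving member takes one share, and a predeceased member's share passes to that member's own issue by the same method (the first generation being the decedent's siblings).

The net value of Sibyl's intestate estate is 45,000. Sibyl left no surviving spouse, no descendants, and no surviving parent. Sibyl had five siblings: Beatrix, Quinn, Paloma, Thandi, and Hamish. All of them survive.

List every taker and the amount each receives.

Beatrix: 9,000; Quinn: 9,000; Paloma: 9,000; Thandi: 9,000; Hamish: 9,000

The entire 45,000 passes to the siblings and their issue.
That amount (45,000) is divided into 5 shares of 9,000: Beatrix, Quinn, Paloma, Thandi, and Hamish each take 9,000.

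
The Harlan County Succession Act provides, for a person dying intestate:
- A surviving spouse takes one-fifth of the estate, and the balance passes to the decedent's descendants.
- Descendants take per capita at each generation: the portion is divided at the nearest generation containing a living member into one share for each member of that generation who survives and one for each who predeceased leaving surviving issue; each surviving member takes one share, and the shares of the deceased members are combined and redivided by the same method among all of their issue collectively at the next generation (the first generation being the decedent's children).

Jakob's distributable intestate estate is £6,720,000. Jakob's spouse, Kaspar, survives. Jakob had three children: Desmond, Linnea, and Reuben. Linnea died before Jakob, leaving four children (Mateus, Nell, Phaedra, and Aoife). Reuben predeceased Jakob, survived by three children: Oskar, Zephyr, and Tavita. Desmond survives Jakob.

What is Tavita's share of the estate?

Tavita receives £512,000.

Kaspar takes one-fifth of £6,720,000 = £1,344,000. The remaining £5,376,000 passes to the descendants.
The descendants' portion (£5,376,000) is divided at the children's generation into 3 shares of £1,792,000. Desmond takes £1,792,000. The 2 shares of the deceased (Linnea and Reuben) are combined into a pool of £3,584,000.
That pool (£3,584,000) is divided at the grandchildren's generation equally among Mateus, Nell, Phaedra, Aoife, Oskar, Zephyr, and Tavita: £512,000 each.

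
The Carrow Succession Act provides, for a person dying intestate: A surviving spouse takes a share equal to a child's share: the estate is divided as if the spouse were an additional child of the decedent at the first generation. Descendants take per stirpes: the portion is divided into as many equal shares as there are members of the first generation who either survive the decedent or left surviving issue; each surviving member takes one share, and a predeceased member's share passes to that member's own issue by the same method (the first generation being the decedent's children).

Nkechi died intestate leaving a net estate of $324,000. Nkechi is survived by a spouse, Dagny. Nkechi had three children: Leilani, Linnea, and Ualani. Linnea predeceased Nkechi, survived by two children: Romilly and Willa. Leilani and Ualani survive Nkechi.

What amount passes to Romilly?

Romilly receives $40,500.

The spouse counts as an additional share at the children's level, so there are 4 primary shares of $81,000. Dagny takes one such share ($81,000).
The children's combined portion ($243,000) is divided into 3 shares of $81,000: Leilani and Ualani each take $81,000; Linnea's $81,000 share passes to Linnea's issue.
Linnea's share ($81,000) is divided into 2 shares of $40,500: Romilly and Willa each take $40,500.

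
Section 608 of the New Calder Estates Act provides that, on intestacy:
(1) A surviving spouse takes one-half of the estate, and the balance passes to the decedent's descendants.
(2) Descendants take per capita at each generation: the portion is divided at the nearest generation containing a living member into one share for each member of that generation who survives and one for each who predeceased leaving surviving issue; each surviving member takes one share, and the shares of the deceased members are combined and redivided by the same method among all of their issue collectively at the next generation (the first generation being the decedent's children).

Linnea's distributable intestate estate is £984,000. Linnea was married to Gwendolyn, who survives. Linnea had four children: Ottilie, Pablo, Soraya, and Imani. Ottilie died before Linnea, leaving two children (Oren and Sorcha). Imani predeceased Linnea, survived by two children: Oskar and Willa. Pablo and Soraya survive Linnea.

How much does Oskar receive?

Gwendolyn takes one-half of £984,000 = £492,000. The remaining £492,000 passes to the descendants.
The descendants' portion (£492,000) is divided at the children's generation into 4 shares of £123,000. Pablo and Soraya each take £123,000. The 2 shares of the deceased (Ottilie and Imani) are combined into a pool of £246,000.
That pool (£246,000) is divided at the grandchildren's generation equally among Oren, Sorcha, Oskar, and Willa: £61,500 each.

Oskar receives £61,500.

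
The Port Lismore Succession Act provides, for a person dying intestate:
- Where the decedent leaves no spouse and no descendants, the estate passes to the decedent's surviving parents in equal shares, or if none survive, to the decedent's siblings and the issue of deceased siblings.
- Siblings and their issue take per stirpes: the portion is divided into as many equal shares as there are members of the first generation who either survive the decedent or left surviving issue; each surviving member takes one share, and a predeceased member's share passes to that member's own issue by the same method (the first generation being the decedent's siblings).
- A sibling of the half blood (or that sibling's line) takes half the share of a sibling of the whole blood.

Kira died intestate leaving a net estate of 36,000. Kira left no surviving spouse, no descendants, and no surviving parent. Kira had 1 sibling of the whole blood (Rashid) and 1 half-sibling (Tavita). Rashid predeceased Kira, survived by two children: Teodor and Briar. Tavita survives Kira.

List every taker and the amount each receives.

The entire 36,000 passes to the siblings and their issue.
Counting each half-blood sibling's line as half a unit, there are 3/2 units in 36,000, so one unit is 24,000. Whole-blood lines (Rashid) take 24,000 each; half-blood lines (Tavita) take 12,000 each.
Rashid's share (24,000) is divided into 2 shares of 12,000: Teodor and Briar each take 12,000.

Tavita: 12,000; Teodor: 12,000; Briar: 12,000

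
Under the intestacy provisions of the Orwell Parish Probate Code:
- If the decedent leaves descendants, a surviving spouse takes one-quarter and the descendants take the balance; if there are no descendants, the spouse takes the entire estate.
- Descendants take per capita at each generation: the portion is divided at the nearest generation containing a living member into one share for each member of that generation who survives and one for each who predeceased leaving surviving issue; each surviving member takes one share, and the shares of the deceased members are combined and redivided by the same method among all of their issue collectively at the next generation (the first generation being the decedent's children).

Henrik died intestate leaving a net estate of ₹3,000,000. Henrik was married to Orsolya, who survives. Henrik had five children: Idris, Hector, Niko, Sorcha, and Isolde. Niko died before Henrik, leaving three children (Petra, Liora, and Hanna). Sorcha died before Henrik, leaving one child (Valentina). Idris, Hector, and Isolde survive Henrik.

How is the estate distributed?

Orsolya takes one-quarter of ₹3,000,000 = ₹750,000. The remaining ₹2,250,000 passes to the descendants.
The descendants' portion (₹2,250,000) is divided at the children's generation into 5 shares of ₹450,000. Idris, Hector, and Isolde each take ₹450,000. The 2 shares of the deceased (Niko and Sorcha) are combined into a pool of ₹900,000.
That pool (₹900,000) is divided at the grandchildren's generation equally among Petra, Liora, Hanna, and Valentina: ₹225,000 each.

Orsolya: ₹750,000; Idris: ₹450,000; Hector: ₹450,000; Petra: ₹225,000; Liora: ₹225,000; Hanna: ₹225,000; Valentina: ₹225,000; Isolde: ₹450,000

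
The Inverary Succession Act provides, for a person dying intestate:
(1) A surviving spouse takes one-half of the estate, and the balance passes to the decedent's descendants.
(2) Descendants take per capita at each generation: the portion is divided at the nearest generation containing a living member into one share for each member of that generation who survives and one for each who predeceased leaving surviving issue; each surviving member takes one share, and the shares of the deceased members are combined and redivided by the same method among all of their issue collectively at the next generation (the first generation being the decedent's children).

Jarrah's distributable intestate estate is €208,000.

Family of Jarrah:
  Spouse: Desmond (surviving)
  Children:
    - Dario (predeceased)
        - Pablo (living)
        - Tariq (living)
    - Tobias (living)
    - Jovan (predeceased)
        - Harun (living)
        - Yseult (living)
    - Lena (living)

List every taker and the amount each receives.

Desmond: €104,000; Pablo: €13,000; Tariq: €13,000; Tobias: €26,000; Harun: €13,000; Yseult: €13,000; Lena: €26,000

Desmond takes one-half of €208,000 = €104,000. The remaining €104,000 passes to the descendants.
The descendants' portion (€104,000) is divided at the children's generation into 4 shares of €26,000. Tobias and Lena each take €26,000. The 2 shares of the deceased (Dario and Jovan) are combined into a pool of €52,000.
That pool (€52,000) is divided at the grandchildren's generation equally among Pablo, Tariq, Harun, and Yseult: €13,000 each.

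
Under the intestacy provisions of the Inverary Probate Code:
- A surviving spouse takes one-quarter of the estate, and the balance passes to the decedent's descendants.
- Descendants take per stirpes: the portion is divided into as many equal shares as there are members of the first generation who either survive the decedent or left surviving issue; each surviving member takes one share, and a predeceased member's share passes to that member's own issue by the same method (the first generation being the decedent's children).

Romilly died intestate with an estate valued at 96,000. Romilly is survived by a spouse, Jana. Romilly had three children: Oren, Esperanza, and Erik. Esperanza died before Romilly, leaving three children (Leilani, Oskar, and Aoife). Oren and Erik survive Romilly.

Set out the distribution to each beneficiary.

Jana: 24,000; Oren: 24,000; Leilani: 8,000; Oskar: 8,000; Aoife: 8,000; Erik: 24,000

Jana takes one-quarter of 96,000 = 24,000. The remaining 72,000 passes to the descendants.
The descendants' portion (72,000) is divided into 3 shares of 24,000: Oren and Erik each take 24,000; Esperanza's 24,000 share passes to Esperanza's issue.
Esperanza's share (24,000) is divided into 3 shares of 8,000: Leilani, Oskar, and Aoife each take 8,000.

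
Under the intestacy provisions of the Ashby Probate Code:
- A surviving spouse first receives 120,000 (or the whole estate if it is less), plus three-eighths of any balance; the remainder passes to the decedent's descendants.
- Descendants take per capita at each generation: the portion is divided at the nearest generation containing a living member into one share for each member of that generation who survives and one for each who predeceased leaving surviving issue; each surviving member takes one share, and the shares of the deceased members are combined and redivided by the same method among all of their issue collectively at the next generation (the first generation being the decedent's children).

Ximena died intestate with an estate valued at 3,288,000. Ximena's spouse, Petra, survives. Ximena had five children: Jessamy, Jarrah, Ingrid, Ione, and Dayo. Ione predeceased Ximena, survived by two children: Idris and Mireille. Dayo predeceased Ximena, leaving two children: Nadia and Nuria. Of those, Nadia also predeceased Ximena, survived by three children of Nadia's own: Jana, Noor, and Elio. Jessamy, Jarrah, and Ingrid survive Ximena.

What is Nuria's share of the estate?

Petra first takes 120,000, leaving a balance of 3,168,000. Petra then takes three-eighths of the balance (1,188,000), for a total of 1,308,000. The remaining 1,980,000 passes to the descendants.
The descendants' portion (1,980,000) is divided at the children's generation into 5 shares of 396,000. Jessamy, Jarrah, and Ingrid each take 396,000. The 2 shares of the deceased (Ione and Dayo) are combined into a pool of 792,000.
That pool (792,000) is divided at the grandchildren's generation into 4 shares of 198,000. Idris, Mireille, and Nuria each take 198,000. The remaining share for the deceased Nadia (198,000) is carried to the next generation.
That pool (198,000) is divided at the great-grandchildren's generation equally among Jana, Noor, and Elio: 66,000 each.

Nuria receives 198,000.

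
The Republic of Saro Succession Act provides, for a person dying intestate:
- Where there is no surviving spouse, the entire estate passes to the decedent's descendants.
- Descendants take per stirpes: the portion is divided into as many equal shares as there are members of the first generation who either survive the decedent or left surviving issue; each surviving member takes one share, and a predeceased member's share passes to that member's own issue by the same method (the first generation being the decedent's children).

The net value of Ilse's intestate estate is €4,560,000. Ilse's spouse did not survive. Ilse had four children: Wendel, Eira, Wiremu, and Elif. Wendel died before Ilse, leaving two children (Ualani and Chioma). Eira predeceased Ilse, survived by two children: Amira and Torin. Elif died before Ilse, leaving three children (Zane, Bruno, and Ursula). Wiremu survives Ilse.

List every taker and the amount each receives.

The entire €4,560,000 passes to the descendants.
That amount (€4,560,000) is divided into 4 shares of €1,140,000: Wiremu takes €1,140,000; Wendel's €1,140,000 share passes to Wendel's issue; Eira's €1,140,000 share passes to Eira's issue; Elif's €1,140,000 share passes to Elif's issue.
Wendel's share (€1,140,000) is divided into 2 shares of €570,000: Ualani and Chioma each take €570,000.
Eira's share (€1,140,000) is divided into 2 shares of €570,000: Amira and Torin each take €570,000.
Elif's share (€1,140,000) is divided into 3 shares of €380,000: Zane, Bruno, and Ursula each take €380,000.

Ualani: €570,000; Chioma: €570,000; Amira: €570,000; Torin: €570,000; Wiremu: €1,140,000; Zane: €380,000; Bruno: €380,000; Ursula: €380,000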